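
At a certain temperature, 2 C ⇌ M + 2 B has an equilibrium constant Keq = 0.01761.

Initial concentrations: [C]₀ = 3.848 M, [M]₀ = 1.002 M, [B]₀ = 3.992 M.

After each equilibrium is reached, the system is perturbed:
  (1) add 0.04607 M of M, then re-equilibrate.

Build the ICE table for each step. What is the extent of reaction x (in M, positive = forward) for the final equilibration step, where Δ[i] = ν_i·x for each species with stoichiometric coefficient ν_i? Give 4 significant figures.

x = -0.03538 M

Q₀ = 1.078 vs Keq = 0.01761 ⇒ Q>K, reverse
Step 1:
                  C         M         B
  Initial     3.848     1.002     3.992
  Change      1.777   -0.8884    -1.777
  Equil       5.625    0.1136     2.215
  solve Keq expr → x = -0.8884; check Q = 0.01761
Then add 0.04607 M of M.
Step 2:
                  C         M         B
  Initial     5.625    0.1596     2.215
  Change    0.07077  -0.03538  -0.07077
  Equil       5.696    0.1242     2.144
  solve Keq expr → x = -0.03538; check Q = 0.01761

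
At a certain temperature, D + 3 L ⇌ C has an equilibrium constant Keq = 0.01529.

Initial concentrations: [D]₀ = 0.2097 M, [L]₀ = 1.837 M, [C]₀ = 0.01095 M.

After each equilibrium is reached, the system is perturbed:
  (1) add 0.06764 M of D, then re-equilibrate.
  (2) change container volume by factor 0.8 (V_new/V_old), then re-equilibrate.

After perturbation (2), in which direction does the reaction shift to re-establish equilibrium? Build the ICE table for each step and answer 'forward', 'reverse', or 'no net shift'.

Q₀ = 0.008423 vs Keq = 0.01529 ⇒ Q<K, forward
Step 1:
                  D         L         C
  Initial    0.2097     1.837   0.01095
  Change  -0.007517  -0.02255  0.007517
  Equil      0.2022     1.814   0.01847
  solve Keq expr → x = 0.007517; check Q = 0.01529
Then add 0.06764 M of D.
Step 2:
                  D         L         C
  Initial    0.2698     1.814   0.01847
  Change  -0.005105  -0.01531  0.005105
  Equil      0.2647     1.799   0.02357
  solve Keq expr → x = 0.005105; check Q = 0.01529
Then change container volume by factor 0.8 (V_new/V_old).
Step 3:
                  D         L         C
  Initial    0.3309     2.249   0.02946
  Change   -0.02029  -0.06086   0.02029
  Equil      0.3106     2.188   0.04975
  solve Keq expr → x = 0.02029; check Q = 0.01529

Direction: forward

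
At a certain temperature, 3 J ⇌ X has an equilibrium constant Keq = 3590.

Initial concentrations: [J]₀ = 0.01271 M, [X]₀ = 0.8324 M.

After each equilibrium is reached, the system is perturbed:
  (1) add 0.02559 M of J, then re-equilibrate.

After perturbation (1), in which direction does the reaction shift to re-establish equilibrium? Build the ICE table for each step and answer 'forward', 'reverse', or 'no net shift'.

Direction: forward

Q₀ = 4.0541e+05 vs Keq = 3590 ⇒ Q>K, reverse
Step 1:
                  J         X
  init      0.01271    0.8324
  Δ         0.04833  -0.01611
  eq        0.06104    0.8163
  solve Keq expr → x = -0.01611; check Q = 3590
Then add 0.02559 M of J.
Step 2:
                  J         X
  init      0.08663    0.8163
  Δ        -0.02538   0.00846
  eq        0.06125    0.8248
  solve Keq expr → x = 0.00846; check Q = 3590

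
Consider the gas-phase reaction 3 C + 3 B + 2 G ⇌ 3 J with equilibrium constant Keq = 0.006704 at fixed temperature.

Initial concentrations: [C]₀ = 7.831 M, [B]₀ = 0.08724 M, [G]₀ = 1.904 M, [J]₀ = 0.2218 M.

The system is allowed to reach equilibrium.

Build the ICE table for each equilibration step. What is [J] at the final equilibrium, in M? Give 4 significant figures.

[J]_eq = 0.2147 M

Q₀ = 0.00944 vs Keq = 0.006704 ⇒ Q>K, reverse
Step 1:
                   C          B          G          J
  Initial      7.831    0.08724      1.904     0.2218
  Change    0.007147   0.007147   0.004765  -0.007147
  Equil        7.838    0.09439      1.909     0.2147
  solve Keq expr → x = -0.002382; check Q = 0.006704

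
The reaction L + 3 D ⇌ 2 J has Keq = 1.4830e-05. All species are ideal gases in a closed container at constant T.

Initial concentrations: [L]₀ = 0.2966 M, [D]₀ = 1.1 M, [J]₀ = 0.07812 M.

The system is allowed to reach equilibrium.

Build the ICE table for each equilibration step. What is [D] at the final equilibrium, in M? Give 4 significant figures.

[D]_eq = 1.213 M

Q₀ = 0.01546 vs Keq = 1.4830e-05 ⇒ Q>K, reverse
Step 1:
                    L           D           J
  Initial      0.2966         1.1     0.07812
  Change      0.03757      0.1127    -0.07515
  Equil        0.3342       1.213    0.002973
  solve Keq expr → x = -0.03757; check Q = 1.4830e-05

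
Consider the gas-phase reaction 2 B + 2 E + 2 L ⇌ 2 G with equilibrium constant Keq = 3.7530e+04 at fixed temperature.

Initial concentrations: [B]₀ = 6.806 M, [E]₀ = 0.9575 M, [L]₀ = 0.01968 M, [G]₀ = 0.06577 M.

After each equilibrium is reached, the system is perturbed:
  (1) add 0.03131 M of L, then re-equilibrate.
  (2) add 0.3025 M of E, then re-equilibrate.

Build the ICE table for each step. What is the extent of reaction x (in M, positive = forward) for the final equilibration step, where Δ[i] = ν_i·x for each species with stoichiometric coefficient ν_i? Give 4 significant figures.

x = 1.2292e-05 M

Q₀ = 0.263 vs Keq = 3.7530e+04 ⇒ Q<K, forward
Step 1:
                  B         E         L         G
  Initial     6.806    0.9575   0.01968   0.06577
  Change   -0.01961  -0.01961  -0.01961   0.01961
  Equil       6.786    0.9379 6.9244e-05   0.08538
  solve Keq expr → x = 0.009805; check Q = 3.7530e+04
Then add 0.03131 M of L.
Step 2:
                  B         E         L         G
  Initial     6.786    0.9379   0.03138   0.08538
  Change   -0.03128  -0.03128  -0.03128   0.03128
  Equil       6.755    0.9066 9.8330e-05    0.1167
  solve Keq expr → x = 0.01564; check Q = 3.7530e+04
Then add 0.3025 M of E.
Step 3:
                  B         E         L         G
  Initial     6.755     1.209 9.8330e-05    0.1167
  Change  -2.4583e-05 -2.4583e-05 -2.4583e-05 2.4583e-05
  Equil       6.755     1.209 7.3747e-05    0.1167
  solve Keq expr → x = 1.2292e-05; check Q = 3.7530e+04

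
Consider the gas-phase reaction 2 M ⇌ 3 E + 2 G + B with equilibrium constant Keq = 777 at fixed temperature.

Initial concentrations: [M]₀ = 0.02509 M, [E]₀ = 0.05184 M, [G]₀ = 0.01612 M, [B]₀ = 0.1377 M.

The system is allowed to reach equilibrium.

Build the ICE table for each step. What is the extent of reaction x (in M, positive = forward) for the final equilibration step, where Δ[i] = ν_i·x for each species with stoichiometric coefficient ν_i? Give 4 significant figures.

x = 0.01254 M

Q₀ = 7.9188e-06 vs Keq = 777 ⇒ Q<K, forward
Step 1:
                  M         E         G         B
  I         0.02509   0.05184   0.01612    0.1377
  C        -0.02507   0.03761   0.02507   0.01254
  E       1.5325e-05   0.08945   0.04119    0.1502
  solve Keq expr → x = 0.01254; check Q = 777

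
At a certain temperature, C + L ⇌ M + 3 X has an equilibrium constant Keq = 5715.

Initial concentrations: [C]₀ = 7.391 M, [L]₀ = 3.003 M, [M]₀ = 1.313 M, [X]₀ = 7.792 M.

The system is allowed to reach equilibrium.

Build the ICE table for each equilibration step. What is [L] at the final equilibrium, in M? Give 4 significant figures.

Q₀ = 27.99 vs Keq = 5715 ⇒ Q<K, forward
Step 1:
                  C         L         M         X
  Initial     7.391     3.003     1.313     7.792
  Change      -2.51     -2.51      2.51      7.53
  Equil       4.881     0.493     3.823     15.32
  solve Keq expr → x = 2.51; check Q = 5715

[L]_eq = 0.493 M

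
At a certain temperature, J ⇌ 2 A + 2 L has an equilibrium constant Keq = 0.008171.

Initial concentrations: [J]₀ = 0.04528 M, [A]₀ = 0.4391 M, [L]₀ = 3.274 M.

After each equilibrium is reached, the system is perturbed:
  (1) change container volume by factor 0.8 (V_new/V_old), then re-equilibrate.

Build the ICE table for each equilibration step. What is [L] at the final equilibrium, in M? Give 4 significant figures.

Q₀ = 45.64 vs Keq = 0.008171 ⇒ Q>K, reverse
Step 1:
                  J         A         L
  init      0.04528    0.4391     3.274
  Δ          0.2115    -0.423    -0.423
  eq         0.2568   0.01607     2.851
  solve Keq expr → x = -0.2115; check Q = 0.008171
Then change container volume by factor 0.8 (V_new/V_old).
Step 2:
                  J         A         L
  init        0.321   0.02008     3.564
  Δ        0.002814 -0.005627 -0.005627
  eq         0.3238   0.01446     3.558
  solve Keq expr → x = -0.002814; check Q = 0.008171

[L]_eq = 3.558 M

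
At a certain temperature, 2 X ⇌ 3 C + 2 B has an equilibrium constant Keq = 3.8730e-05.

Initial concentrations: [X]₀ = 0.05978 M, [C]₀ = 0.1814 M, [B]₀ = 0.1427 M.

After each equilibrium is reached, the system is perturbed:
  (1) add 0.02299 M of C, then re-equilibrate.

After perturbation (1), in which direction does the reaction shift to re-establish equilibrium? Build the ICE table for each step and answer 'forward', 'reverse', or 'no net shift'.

Direction: reverse

Q₀ = 0.03401 vs Keq = 3.8730e-05 ⇒ Q>K, reverse
Step 1:
                  X         C         B
  I         0.05978    0.1814    0.1427
  C         0.08152   -0.1223  -0.08152
  E          0.1413   0.05912   0.06118
  solve Keq expr → x = -0.04076; check Q = 3.8730e-05
Then add 0.02299 M of C.
Step 2:
                  X         C         B
  I          0.1413   0.08211   0.06118
  C        0.009042  -0.01356 -0.009042
  E          0.1503   0.06855   0.05214
  solve Keq expr → x = -0.004521; check Q = 3.8730e-05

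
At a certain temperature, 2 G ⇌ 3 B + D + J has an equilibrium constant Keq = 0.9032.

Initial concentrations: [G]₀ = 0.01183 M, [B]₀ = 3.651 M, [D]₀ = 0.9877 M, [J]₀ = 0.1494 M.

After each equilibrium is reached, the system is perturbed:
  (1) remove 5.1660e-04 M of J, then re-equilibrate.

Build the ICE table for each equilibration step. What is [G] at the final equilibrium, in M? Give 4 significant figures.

Q₀ = 5.1315e+04 vs Keq = 0.9032 ⇒ Q>K, reverse
Step 1:
                    G           B           D           J
  Initial     0.01183       3.651      0.9877      0.1494
  Change       0.2928     -0.4392     -0.1464     -0.1464
  Equil        0.3046       3.212      0.8413    0.003007
  solve Keq expr → x = -0.1464; check Q = 0.9032
Then remove 5.1660e-04 M of J.
Step 2:
                    G           B           D           J
  Initial      0.3046       3.212      0.8413     0.00249
  Change  -9.8276e-04    0.001474  4.9138e-04  4.9138e-04
  Equil        0.3036       3.213      0.8418    0.002981
  solve Keq expr → x = 4.9138e-04; check Q = 0.9032

[G]_eq = 0.3036 M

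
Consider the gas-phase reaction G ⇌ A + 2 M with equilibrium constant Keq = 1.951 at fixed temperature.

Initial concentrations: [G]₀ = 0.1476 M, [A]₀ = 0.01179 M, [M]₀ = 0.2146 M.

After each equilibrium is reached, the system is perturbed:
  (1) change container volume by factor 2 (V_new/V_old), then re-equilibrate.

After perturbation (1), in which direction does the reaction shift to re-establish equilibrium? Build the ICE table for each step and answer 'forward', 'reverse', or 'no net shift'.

Direction: forward

Q₀ = 0.003679 vs Keq = 1.951 ⇒ Q<K, forward
Step 1:
                   G          A          M
  init        0.1476    0.01179     0.2146
  Δ           -0.131      0.131      0.262
  eq         0.01662     0.1428     0.4766
  solve Keq expr → x = 0.131; check Q = 1.951
Then change container volume by factor 2 (V_new/V_old).
Step 2:
                   G          A          M
  init       0.00831    0.07139     0.2383
  Δ        -0.005837   0.005837    0.01167
  eq        0.002473    0.07722       0.25
  solve Keq expr → x = 0.005837; check Q = 1.951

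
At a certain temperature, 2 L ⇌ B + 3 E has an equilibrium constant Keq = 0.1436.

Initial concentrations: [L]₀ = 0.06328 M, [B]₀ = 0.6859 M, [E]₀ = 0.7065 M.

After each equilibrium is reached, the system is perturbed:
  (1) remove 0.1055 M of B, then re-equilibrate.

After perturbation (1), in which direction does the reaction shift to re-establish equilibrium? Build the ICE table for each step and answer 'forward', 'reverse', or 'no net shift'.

Direction: forward

Q₀ = 60.4 vs Keq = 0.1436 ⇒ Q>K, reverse
Step 1:
                    L           B           E
  I           0.06328      0.6859      0.7065
  C            0.2675     -0.1337     -0.4012
  E            0.3308      0.5522      0.3053
  solve Keq expr → x = -0.1337; check Q = 0.1436
Then remove 0.1055 M of B.
Step 2:
                    L           B           E
  I            0.3308      0.4467      0.3053
  C         -0.009795    0.004897     0.01469
  E             0.321      0.4516        0.32
  solve Keq expr → x = 0.004897; check Q = 0.1436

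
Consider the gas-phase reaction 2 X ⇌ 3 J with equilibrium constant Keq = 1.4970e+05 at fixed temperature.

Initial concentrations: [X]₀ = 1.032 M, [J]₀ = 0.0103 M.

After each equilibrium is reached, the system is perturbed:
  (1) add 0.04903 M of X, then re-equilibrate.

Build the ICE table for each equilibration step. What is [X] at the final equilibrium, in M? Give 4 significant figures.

Q₀ = 1.0260e-06 vs Keq = 1.4970e+05 ⇒ Q<K, forward
Step 1:
                    X           J
  init          1.032      0.0103
  Δ            -1.027       1.541
  eq         0.004991       1.551
  solve Keq expr → x = 0.5135; check Q = 1.4970e+05
Then add 0.04903 M of X.
Step 2:
                    X           J
  init        0.05402       1.551
  Δ          -0.04867     0.07301
  eq         0.005348       1.624
  solve Keq expr → x = 0.02434; check Q = 1.4970e+05

[X]_eq = 0.005348 M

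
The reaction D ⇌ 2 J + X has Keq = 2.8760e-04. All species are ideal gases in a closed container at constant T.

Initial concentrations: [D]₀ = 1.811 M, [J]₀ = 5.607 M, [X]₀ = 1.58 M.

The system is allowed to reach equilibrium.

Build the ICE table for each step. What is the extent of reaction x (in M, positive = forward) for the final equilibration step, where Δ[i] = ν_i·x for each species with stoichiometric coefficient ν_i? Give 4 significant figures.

Q₀ = 27.43 vs Keq = 2.8760e-04 ⇒ Q>K, reverse
Step 1:
                  D         J         X
  I           1.811     5.607      1.58
  C            1.58     -3.16     -1.58
  E           3.391     2.447 1.6282e-04
  solve Keq expr → x = -1.58; check Q = 2.8760e-04

x = -1.58 M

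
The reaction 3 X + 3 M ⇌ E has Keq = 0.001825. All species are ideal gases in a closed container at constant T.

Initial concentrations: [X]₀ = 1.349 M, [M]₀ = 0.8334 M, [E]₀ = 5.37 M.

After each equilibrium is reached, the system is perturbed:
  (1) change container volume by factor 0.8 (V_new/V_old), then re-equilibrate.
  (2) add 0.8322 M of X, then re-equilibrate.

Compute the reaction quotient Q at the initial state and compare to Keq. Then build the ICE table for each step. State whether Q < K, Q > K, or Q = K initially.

Q₀ = 3.779; Q > K (proceeds reverse)

Q₀ = 3.779 vs Keq = 0.001825 ⇒ Q>K, reverse
Step 1:
                   X          M          E
  I            1.349     0.8334       5.37
  C            2.594      2.594    -0.8647
  E            3.943      3.428      4.505
  solve Keq expr → x = -0.8647; check Q = 0.001825
Then change container volume by factor 0.8 (V_new/V_old).
Step 2:
                   X          M          E
  I            4.929      4.284      5.632
  C          -0.7499    -0.7499       0.25
  E            4.179      3.535      5.882
  solve Keq expr → x = 0.25; check Q = 0.001825
Then add 0.8322 M of X.
Step 3:
                   X          M          E
  I            5.011      3.535      5.882
  C           -0.347     -0.347     0.1157
  E            4.664      3.188      5.997
  solve Keq expr → x = 0.1157; check Q = 0.001825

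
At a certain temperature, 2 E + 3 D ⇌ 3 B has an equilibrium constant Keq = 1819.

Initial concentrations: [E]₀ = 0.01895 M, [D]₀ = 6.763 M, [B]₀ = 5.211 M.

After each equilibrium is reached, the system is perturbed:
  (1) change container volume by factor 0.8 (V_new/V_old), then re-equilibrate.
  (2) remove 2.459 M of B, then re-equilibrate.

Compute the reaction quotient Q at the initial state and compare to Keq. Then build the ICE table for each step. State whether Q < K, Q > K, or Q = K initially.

Q₀ = 1274; Q < K (proceeds forward)

Q₀ = 1274 vs Keq = 1819 ⇒ Q<K, forward
Step 1:
                    E           D           B
  I           0.01895       6.763       5.211
  C         -0.003055   -0.004582    0.004582
  E            0.0159       6.758       5.216
  solve Keq expr → x = 0.001527; check Q = 1819
Then change container volume by factor 0.8 (V_new/V_old).
Step 2:
                    E           D           B
  I           0.01987       8.448       6.519
  C         -0.003936   -0.005903    0.005903
  E           0.01593       8.442       6.525
  solve Keq expr → x = 0.001968; check Q = 1819
Then remove 2.459 M of B.
Step 3:
                    E           D           B
  I           0.01593       8.442       4.066
  C         -0.008044    -0.01207     0.01207
  E           0.00789        8.43       4.078
  solve Keq expr → x = 0.004022; check Q = 1819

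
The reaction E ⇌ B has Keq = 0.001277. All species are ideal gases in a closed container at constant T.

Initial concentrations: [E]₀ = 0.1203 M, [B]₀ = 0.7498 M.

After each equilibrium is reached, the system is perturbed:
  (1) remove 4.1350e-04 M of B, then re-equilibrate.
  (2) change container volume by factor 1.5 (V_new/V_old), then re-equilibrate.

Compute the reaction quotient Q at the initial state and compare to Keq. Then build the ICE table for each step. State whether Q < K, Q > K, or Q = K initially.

Q₀ = 6.233; Q > K (proceeds reverse)

Q₀ = 6.233 vs Keq = 0.001277 ⇒ Q>K, reverse
Step 1:
                  E         B
  Initial    0.1203    0.7498
  Change     0.7487   -0.7487
  Equil       0.869   0.00111
  solve Keq expr → x = -0.7487; check Q = 0.001277
Then remove 4.1350e-04 M of B.
Step 2:
                  E         B
  Initial     0.869 6.9620e-04
  Change  -4.1297e-04 4.1297e-04
  Equil      0.8686  0.001109
  solve Keq expr → x = 4.1297e-04; check Q = 0.001277
Then change container volume by factor 1.5 (V_new/V_old).
Step 3:
                  E         B
  Initial    0.5791 7.3945e-04
  Change          0         0
  Equil      0.5791 7.3945e-04
  solve Keq expr → x = 0; check Q = 0.001277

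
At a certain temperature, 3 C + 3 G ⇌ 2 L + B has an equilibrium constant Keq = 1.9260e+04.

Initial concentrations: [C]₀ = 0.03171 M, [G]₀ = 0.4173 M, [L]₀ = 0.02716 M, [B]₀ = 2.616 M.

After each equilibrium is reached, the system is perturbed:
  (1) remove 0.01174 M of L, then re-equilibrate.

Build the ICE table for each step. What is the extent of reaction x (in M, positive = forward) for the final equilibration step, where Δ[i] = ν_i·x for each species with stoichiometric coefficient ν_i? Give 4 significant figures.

Q₀ = 832.8 vs Keq = 1.9260e+04 ⇒ Q<K, forward
Step 1:
                    C           G           L           B
  init        0.03171      0.4173     0.02716       2.616
  Δ          -0.01705    -0.01705     0.01137    0.005683
  eq          0.01466      0.4003     0.03853       2.622
  solve Keq expr → x = 0.005683; check Q = 1.9260e+04
Then remove 0.01174 M of L.
Step 2:
                    C           G           L           B
  init        0.01466      0.4003     0.02679       2.622
  Δ         -0.002587   -0.002587    0.001724  8.6221e-04
  eq          0.01207      0.3977     0.02851       2.623
  solve Keq expr → x = 8.6221e-04; check Q = 1.9260e+04

x = 8.6221e-04 M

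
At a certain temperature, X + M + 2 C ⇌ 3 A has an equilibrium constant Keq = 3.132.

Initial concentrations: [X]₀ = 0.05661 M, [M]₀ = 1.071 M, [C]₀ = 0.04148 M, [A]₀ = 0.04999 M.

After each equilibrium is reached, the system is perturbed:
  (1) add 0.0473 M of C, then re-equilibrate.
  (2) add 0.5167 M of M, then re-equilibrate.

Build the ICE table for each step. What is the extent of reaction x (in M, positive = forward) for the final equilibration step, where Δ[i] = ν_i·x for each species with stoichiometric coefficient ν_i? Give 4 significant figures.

Q₀ = 1.198 vs Keq = 3.132 ⇒ Q<K, forward
Step 1:
                   X          M          C          A
  I          0.05661      1.071    0.04148    0.04999
  C        -0.003334  -0.003334  -0.006667       0.01
  E          0.05328      1.068    0.03481    0.05999
  solve Keq expr → x = 0.003334; check Q = 3.132
Then add 0.0473 M of C.
Step 2:
                   X          M          C          A
  I          0.05328      1.068    0.08211    0.05999
  C        -0.008541  -0.008541   -0.01708    0.02562
  E          0.04474      1.059    0.06503    0.08561
  solve Keq expr → x = 0.008541; check Q = 3.132
Then add 0.5167 M of M.
Step 3:
                   X          M          C          A
  I          0.04474      1.576    0.06503    0.08561
  C        -0.002107  -0.002107  -0.004215   0.006322
  E          0.04263      1.574    0.06082    0.09194
  solve Keq expr → x = 0.002107; check Q = 3.132

x = 0.002107 M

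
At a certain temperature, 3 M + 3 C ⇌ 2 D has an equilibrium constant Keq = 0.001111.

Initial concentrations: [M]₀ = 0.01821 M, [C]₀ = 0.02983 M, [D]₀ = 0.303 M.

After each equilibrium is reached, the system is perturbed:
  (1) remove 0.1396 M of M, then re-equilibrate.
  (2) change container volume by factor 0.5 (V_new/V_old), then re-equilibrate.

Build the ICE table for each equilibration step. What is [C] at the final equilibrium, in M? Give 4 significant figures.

Q₀ = 5.7279e+08 vs Keq = 0.001111 ⇒ Q>K, reverse
Step 1:
                  M         C         D
  I         0.01821   0.02983     0.303
  C          0.4492    0.4492   -0.2995
  E          0.4674     0.479  0.003531
  solve Keq expr → x = -0.1497; check Q = 0.001111
Then remove 0.1396 M of M.
Step 2:
                  M         C         D
  I          0.3278     0.479  0.003531
  C        0.002134  0.002134 -0.001423
  E          0.3299    0.4812  0.002108
  solve Keq expr → x = -7.1150e-04; check Q = 0.001111
Then change container volume by factor 0.5 (V_new/V_old).
Step 3:
                  M         C         D
  I          0.6599    0.9623  0.004217
  C        -0.01733  -0.01733   0.01155
  E          0.6426     0.945   0.01577
  solve Keq expr → x = 0.005777; check Q = 0.001111

[C]_eq = 0.945 M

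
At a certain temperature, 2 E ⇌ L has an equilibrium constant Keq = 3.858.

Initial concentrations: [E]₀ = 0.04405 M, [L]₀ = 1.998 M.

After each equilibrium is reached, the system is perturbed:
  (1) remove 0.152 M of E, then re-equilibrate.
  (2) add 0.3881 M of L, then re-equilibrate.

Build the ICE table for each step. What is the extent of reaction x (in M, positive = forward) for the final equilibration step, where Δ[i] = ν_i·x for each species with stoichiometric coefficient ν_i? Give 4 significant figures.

x = -0.03369 M

Q₀ = 1030 vs Keq = 3.858 ⇒ Q>K, reverse
Step 1:
                    E           L
  I           0.04405       1.998
  C            0.6176     -0.3088
  E            0.6617       1.689
  solve Keq expr → x = -0.3088; check Q = 3.858
Then remove 0.152 M of E.
Step 2:
                    E           L
  I            0.5097       1.689
  C            0.1383    -0.06916
  E             0.648        1.62
  solve Keq expr → x = -0.06916; check Q = 3.858
Then add 0.3881 M of L.
Step 3:
                    E           L
  I             0.648       2.008
  C           0.06738    -0.03369
  E            0.7154       1.974
  solve Keq expr → x = -0.03369; check Q = 3.858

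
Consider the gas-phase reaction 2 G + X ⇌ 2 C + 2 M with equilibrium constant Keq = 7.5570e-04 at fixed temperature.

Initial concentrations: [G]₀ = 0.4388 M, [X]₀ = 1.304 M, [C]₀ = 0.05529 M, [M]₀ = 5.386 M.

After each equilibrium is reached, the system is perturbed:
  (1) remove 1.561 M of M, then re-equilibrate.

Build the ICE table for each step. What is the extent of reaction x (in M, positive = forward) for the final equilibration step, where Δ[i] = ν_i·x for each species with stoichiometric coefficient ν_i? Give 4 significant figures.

Q₀ = 0.3532 vs Keq = 7.5570e-04 ⇒ Q>K, reverse
Step 1:
                    G           X           C           M
  Initial      0.4388       1.304     0.05529       5.386
  Change      0.05237     0.02619    -0.05237    -0.05237
  Equil        0.4912        1.33     0.00292       5.334
  solve Keq expr → x = -0.02619; check Q = 7.5570e-04
Then remove 1.561 M of M.
Step 2:
                    G           X           C           M
  Initial      0.4912        1.33     0.00292       3.773
  Change    -0.001196 -5.9790e-04    0.001196    0.001196
  Equil          0.49        1.33    0.004116       3.774
  solve Keq expr → x = 5.9790e-04; check Q = 7.5570e-04

x = 5.9790e-04 M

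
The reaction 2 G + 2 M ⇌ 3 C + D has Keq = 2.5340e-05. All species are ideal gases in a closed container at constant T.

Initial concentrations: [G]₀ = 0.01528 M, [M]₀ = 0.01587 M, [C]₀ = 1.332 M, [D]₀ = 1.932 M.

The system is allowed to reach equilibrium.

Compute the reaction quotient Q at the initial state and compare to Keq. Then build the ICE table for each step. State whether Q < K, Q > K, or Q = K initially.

Q₀ = 7.7646e+07 vs Keq = 2.5340e-05 ⇒ Q>K, reverse
Step 1:
                  G         M         C         D
  Initial   0.01528   0.01587     1.332     1.932
  Change     0.8734    0.8734     -1.31   -0.4367
  Equil      0.8886    0.8892   0.02195     1.495
  solve Keq expr → x = -0.4367; check Q = 2.5340e-05

Q₀ = 7.7646e+07; Q > K (proceeds reverse)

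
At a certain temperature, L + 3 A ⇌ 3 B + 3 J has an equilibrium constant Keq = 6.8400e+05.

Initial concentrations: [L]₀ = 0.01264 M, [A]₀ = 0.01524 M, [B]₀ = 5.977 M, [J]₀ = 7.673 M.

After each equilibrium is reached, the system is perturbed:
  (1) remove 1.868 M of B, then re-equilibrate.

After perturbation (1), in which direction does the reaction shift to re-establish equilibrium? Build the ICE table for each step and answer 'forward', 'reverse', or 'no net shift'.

Direction: forward

Q₀ = 2.1560e+12 vs Keq = 6.8400e+05 ⇒ Q>K, reverse
Step 1:
                    L           A           B           J
  Initial     0.01264     0.01524       5.977       7.673
  Change       0.2228      0.6683     -0.6683     -0.6683
  Equil        0.2354      0.6835       5.309       7.005
  solve Keq expr → x = -0.2228; check Q = 6.8400e+05
Then remove 1.868 M of B.
Step 2:
                    L           A           B           J
  Initial      0.2354      0.6835       3.441       7.005
  Change     -0.05484     -0.1645      0.1645      0.1645
  Equil        0.1806       0.519       3.605       7.169
  solve Keq expr → x = 0.05484; check Q = 6.8400e+05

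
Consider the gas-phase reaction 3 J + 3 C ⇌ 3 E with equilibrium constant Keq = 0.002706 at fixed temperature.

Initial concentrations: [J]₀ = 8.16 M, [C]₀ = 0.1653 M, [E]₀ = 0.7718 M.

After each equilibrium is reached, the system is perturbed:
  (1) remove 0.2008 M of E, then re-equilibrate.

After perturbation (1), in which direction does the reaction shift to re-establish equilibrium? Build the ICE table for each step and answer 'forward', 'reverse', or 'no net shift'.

Q₀ = 0.1873 vs Keq = 0.002706 ⇒ Q>K, reverse
Step 1:
                  J         C         E
  Initial      8.16    0.1653    0.7718
  Change     0.2657    0.2657   -0.2657
  Equil       8.426     0.431    0.5061
  solve Keq expr → x = -0.08857; check Q = 0.002706
Then remove 0.2008 M of E.
Step 2:
                  J         C         E
  Initial     8.426     0.431    0.3053
  Change   -0.09039  -0.09039   0.09039
  Equil       8.335    0.3406    0.3957
  solve Keq expr → x = 0.03013; check Q = 0.002706

Direction: forward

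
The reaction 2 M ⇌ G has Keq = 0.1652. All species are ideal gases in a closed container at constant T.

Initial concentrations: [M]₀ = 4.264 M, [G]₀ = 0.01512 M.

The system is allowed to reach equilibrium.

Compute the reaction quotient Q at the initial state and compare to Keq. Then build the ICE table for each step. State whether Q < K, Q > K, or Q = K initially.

Q₀ = 8.3161e-04 vs Keq = 0.1652 ⇒ Q<K, forward
Step 1:
                    M           G
  I             4.264     0.01512
  C            -1.867      0.9337
  E             2.397      0.9488
  solve Keq expr → x = 0.9337; check Q = 0.1652

Q₀ = 8.3161e-04; Q < K (proceeds forward)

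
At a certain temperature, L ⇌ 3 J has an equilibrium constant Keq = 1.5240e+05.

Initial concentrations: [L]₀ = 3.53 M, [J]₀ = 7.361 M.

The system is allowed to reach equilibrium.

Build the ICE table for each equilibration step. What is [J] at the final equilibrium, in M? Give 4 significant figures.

Q₀ = 113 vs Keq = 1.5240e+05 ⇒ Q<K, forward
Step 1:
                  L         J
  Initial      3.53     7.361
  Change     -3.493     10.48
  Equil     0.03725     17.84
  solve Keq expr → x = 3.493; check Q = 1.5240e+05

[J]_eq = 17.84 M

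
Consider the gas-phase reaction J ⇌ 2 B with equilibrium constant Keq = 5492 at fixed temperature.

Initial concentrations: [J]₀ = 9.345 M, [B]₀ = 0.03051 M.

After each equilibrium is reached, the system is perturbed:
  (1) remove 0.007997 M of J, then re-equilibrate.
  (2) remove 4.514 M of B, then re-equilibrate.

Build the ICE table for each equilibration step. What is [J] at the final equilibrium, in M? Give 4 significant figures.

[J]_eq = 0.03629 M

Q₀ = 9.9610e-05 vs Keq = 5492 ⇒ Q<K, forward
Step 1:
                    J           B
  init          9.345     0.03051
  Δ            -9.282       18.56
  eq          0.06296       18.59
  solve Keq expr → x = 9.282; check Q = 5492
Then remove 0.007997 M of J.
Step 2:
                    J           B
  init        0.05496       18.59
  Δ           0.00789    -0.01578
  eq          0.06285       18.58
  solve Keq expr → x = -0.00789; check Q = 5492
Then remove 4.514 M of B.
Step 3:
                    J           B
  init        0.06285       14.06
  Δ          -0.02656     0.05312
  eq          0.03629       14.12
  solve Keq expr → x = 0.02656; check Q = 5492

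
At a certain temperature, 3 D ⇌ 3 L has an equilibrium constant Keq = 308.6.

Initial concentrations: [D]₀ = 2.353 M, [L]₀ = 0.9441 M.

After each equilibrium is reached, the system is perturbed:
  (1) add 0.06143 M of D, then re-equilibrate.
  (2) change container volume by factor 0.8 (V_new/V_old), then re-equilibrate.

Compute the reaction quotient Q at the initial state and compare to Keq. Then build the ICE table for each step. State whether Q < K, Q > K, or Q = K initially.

Q₀ = 0.06459; Q < K (proceeds forward)

Q₀ = 0.06459 vs Keq = 308.6 ⇒ Q<K, forward
Step 1:
                   D          L
  init         2.353     0.9441
  Δ           -1.928      1.928
  eq           0.425      2.872
  solve Keq expr → x = 0.6427; check Q = 308.6
Then add 0.06143 M of D.
Step 2:
                   D          L
  init        0.4864      2.872
  Δ         -0.05351    0.05351
  eq          0.4329      2.926
  solve Keq expr → x = 0.01784; check Q = 308.6
Then change container volume by factor 0.8 (V_new/V_old).
Step 3:
                   D          L
  init        0.5412      3.657
  Δ                0          0
  eq          0.5412      3.657
  solve Keq expr → x = 0; check Q = 308.6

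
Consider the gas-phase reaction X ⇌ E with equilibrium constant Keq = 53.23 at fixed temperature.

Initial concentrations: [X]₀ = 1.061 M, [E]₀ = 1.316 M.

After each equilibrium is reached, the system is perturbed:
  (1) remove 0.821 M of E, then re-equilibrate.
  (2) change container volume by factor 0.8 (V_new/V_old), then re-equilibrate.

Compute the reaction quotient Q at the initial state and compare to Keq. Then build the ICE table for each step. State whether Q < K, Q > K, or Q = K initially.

Q₀ = 1.24; Q < K (proceeds forward)

Q₀ = 1.24 vs Keq = 53.23 ⇒ Q<K, forward
Step 1:
                    X           E
  I             1.061       1.316
  C            -1.017       1.017
  E           0.04383       2.333
  solve Keq expr → x = 1.017; check Q = 53.23
Then remove 0.821 M of E.
Step 2:
                    X           E
  I           0.04383       1.512
  C          -0.01514     0.01514
  E           0.02869       1.527
  solve Keq expr → x = 0.01514; check Q = 53.23
Then change container volume by factor 0.8 (V_new/V_old).
Step 3:
                    X           E
  I           0.03587       1.909
  C                 0           0
  E           0.03587       1.909
  solve Keq expr → x = 0; check Q = 53.23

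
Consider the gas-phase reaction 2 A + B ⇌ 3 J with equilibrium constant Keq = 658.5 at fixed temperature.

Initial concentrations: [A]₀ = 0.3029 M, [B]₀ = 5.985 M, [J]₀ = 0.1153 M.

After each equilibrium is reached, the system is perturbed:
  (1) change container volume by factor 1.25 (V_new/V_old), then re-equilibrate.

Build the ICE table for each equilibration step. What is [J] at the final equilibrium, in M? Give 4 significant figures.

Q₀ = 0.002791 vs Keq = 658.5 ⇒ Q<K, forward
Step 1:
                   A          B          J
  Initial     0.3029      5.985     0.1153
  Change     -0.2961    -0.1481     0.4442
  Equil     0.006751      5.837     0.5595
  solve Keq expr → x = 0.1481; check Q = 658.5
Then change container volume by factor 1.25 (V_new/V_old).
Step 2:
                   A          B          J
  Initial   0.005401       4.67     0.4476
  Change           0          0          0
  Equil     0.005401       4.67     0.4476
  solve Keq expr → x = 0; check Q = 658.5

[J]_eq = 0.4476 M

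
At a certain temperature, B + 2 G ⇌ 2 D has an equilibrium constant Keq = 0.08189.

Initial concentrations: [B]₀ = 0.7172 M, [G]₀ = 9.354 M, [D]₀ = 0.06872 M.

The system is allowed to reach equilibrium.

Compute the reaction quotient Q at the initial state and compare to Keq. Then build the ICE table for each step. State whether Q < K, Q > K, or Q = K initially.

Q₀ = 7.5254e-05 vs Keq = 0.08189 ⇒ Q<K, forward
Step 1:
                  B         G         D
  init       0.7172     9.354   0.06872
  Δ         -0.5094    -1.019     1.019
  eq         0.2078     8.335     1.087
  solve Keq expr → x = 0.5094; check Q = 0.08189

Q₀ = 7.5254e-05; Q < K (proceeds forward)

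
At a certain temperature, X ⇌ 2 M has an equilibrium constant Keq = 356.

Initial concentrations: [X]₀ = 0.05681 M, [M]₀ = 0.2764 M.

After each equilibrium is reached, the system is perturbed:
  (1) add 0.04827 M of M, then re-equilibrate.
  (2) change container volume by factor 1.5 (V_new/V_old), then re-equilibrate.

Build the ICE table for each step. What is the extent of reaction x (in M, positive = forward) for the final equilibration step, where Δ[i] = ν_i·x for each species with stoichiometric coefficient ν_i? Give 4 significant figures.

Q₀ = 1.345 vs Keq = 356 ⇒ Q<K, forward
Step 1:
                  X         M
  Initial   0.05681    0.2764
  Change   -0.05638    0.1128
  Equil   4.2543e-04    0.3892
  solve Keq expr → x = 0.05638; check Q = 356
Then add 0.04827 M of M.
Step 2:
                  X         M
  Initial 4.2543e-04    0.4374
  Change  1.1153e-04 -2.2306e-04
  Equil   5.3696e-04    0.4372
  solve Keq expr → x = -1.1153e-04; check Q = 356
Then change container volume by factor 1.5 (V_new/V_old).
Step 3:
                  X         M
  Initial 3.5797e-04    0.2915
  Change  -1.1893e-04 2.3787e-04
  Equil   2.3904e-04    0.2917
  solve Keq expr → x = 1.1893e-04; check Q = 356

x = 1.1893e-04 M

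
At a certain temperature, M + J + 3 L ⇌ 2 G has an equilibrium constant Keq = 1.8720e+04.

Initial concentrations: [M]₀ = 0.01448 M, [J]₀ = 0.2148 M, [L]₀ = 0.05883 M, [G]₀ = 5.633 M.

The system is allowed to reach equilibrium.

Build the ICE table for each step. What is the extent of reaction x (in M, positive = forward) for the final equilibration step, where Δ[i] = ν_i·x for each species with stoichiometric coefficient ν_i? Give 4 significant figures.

Q₀ = 5.0105e+07 vs Keq = 1.8720e+04 ⇒ Q>K, reverse
Step 1:
                    M           J           L           G
  I           0.01448      0.2148     0.05883       5.633
  C           0.09856     0.09856      0.2957     -0.1971
  E             0.113      0.3134      0.3545       5.436
  solve Keq expr → x = -0.09856; check Q = 1.8720e+04

x = -0.09856 M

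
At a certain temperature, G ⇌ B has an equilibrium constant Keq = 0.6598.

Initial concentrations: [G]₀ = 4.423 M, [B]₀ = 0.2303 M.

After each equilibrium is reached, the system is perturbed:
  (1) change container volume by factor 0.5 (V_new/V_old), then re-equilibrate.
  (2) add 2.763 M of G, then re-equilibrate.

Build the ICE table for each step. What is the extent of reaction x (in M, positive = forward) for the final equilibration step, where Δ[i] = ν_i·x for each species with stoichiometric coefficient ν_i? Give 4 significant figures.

x = 1.098 M

Q₀ = 0.05207 vs Keq = 0.6598 ⇒ Q<K, forward
Step 1:
                  G         B
  I           4.423    0.2303
  C          -1.619     1.619
  E           2.804      1.85
  solve Keq expr → x = 1.619; check Q = 0.6598
Then change container volume by factor 0.5 (V_new/V_old).
Step 2:
                  G         B
  I           5.607       3.7
  C               0         0
  E           5.607       3.7
  solve Keq expr → x = 0; check Q = 0.6598
Then add 2.763 M of G.
Step 3:
                  G         B
  I            8.37       3.7
  C          -1.098     1.098
  E           7.272     4.798
  solve Keq expr → x = 1.098; check Q = 0.6598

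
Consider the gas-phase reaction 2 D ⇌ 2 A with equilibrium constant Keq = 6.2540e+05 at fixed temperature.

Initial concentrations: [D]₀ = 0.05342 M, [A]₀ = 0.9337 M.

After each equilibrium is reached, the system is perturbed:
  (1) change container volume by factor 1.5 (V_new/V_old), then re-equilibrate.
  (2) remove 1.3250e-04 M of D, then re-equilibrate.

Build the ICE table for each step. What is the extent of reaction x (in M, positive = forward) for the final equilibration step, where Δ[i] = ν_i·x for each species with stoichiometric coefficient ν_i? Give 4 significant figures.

x = -6.6166e-05 M

Q₀ = 305.5 vs Keq = 6.2540e+05 ⇒ Q<K, forward
Step 1:
                    D           A
  Initial     0.05342      0.9337
  Change     -0.05217     0.05217
  Equil      0.001247      0.9859
  solve Keq expr → x = 0.02609; check Q = 6.2540e+05
Then change container volume by factor 1.5 (V_new/V_old).
Step 2:
                    D           A
  Initial  8.3110e-04      0.6572
  Change            0           0
  Equil    8.3110e-04      0.6572
  solve Keq expr → x = 0; check Q = 6.2540e+05
Then remove 1.3250e-04 M of D.
Step 3:
                    D           A
  Initial  6.9860e-04      0.6572
  Change   1.3233e-04 -1.3233e-04
  Equil    8.3093e-04      0.6571
  solve Keq expr → x = -6.6166e-05; check Q = 6.2540e+05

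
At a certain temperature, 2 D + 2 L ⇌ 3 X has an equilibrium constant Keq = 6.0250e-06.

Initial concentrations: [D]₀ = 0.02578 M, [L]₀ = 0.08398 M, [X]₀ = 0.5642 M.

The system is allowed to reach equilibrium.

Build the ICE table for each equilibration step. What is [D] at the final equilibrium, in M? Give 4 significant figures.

Q₀ = 3.8316e+04 vs Keq = 6.0250e-06 ⇒ Q>K, reverse
Step 1:
                  D         L         X
  init      0.02578   0.08398    0.5642
  Δ          0.3722    0.3722   -0.5584
  eq          0.398    0.4562  0.005835
  solve Keq expr → x = -0.1861; check Q = 6.0250e-06

[D]_eq = 0.398 M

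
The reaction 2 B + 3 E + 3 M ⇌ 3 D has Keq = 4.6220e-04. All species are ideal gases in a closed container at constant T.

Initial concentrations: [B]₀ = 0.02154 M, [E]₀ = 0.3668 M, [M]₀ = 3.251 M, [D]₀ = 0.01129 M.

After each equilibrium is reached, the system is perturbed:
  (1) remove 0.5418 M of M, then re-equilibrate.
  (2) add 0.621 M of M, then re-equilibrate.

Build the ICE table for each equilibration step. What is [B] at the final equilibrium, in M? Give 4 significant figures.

Q₀ = 0.001829 vs Keq = 4.6220e-04 ⇒ Q>K, reverse
Step 1:
                   B          E          M          D
  Initial    0.02154     0.3668      3.251    0.01129
  Change     0.00237   0.003555   0.003555  -0.003555
  Equil      0.02391     0.3704      3.255   0.007735
  solve Keq expr → x = -0.001185; check Q = 4.6220e-04
Then remove 0.5418 M of M.
Step 2:
                   B          E          M          D
  Initial    0.02391     0.3704      2.713   0.007735
  Change  7.5338e-04    0.00113    0.00113   -0.00113
  Equil      0.02466     0.3715      2.714   0.006605
  solve Keq expr → x = -3.7669e-04; check Q = 4.6220e-04
Then add 0.621 M of M.
Step 3:
                   B          E          M          D
  Initial    0.02466     0.3715      3.335   0.006605
  Change  -8.6053e-04  -0.001291  -0.001291   0.001291
  Equil       0.0238     0.3702      3.334   0.007895
  solve Keq expr → x = 4.3027e-04; check Q = 4.6220e-04

[B]_eq = 0.0238 M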